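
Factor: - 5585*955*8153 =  - 5^2*31^1*191^1*263^1 * 1117^1 = - 43485452275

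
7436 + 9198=16634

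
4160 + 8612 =12772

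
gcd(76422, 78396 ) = 282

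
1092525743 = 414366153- - 678159590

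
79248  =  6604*12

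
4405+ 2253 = 6658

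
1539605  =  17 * 90565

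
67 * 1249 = 83683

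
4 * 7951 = 31804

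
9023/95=94 + 93/95 = 94.98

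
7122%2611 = 1900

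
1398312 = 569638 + 828674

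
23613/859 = 27  +  420/859 = 27.49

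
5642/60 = 2821/30= 94.03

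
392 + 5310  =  5702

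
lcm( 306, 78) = 3978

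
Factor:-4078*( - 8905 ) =2^1*5^1*13^1*137^1*2039^1 = 36314590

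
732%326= 80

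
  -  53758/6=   -  8960 + 1/3 = -8959.67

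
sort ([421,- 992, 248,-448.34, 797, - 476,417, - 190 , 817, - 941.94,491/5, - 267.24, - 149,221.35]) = [ - 992, -941.94,  -  476,-448.34, - 267.24,-190, - 149,491/5, 221.35,248,  417, 421,797,817 ] 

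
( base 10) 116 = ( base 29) 40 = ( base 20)5G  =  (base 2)1110100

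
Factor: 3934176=2^5*3^1*107^1*383^1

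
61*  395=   24095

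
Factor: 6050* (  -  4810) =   -  2^2 *5^3*11^2 * 13^1 *37^1 = -29100500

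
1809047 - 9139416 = -7330369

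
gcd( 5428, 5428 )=5428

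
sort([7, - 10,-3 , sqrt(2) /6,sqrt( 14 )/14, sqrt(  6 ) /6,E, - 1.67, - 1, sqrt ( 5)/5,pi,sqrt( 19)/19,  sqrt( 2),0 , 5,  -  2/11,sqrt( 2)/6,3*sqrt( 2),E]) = [ - 10, - 3, - 1.67, - 1, - 2/11,0,sqrt(19)/19, sqrt( 2 ) /6,sqrt(2 )/6, sqrt( 14) /14, sqrt(6 )/6, sqrt (5 )/5,sqrt( 2 ),E,  E, pi,3*sqrt( 2), 5,7]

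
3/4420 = 3/4420 = 0.00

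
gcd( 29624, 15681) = 1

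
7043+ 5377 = 12420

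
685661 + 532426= 1218087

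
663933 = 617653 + 46280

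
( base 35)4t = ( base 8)251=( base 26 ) 6D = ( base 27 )67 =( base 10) 169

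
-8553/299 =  - 8553/299  =  - 28.61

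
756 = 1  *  756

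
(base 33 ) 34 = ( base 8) 147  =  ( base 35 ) 2x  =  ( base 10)103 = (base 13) 7c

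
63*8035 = 506205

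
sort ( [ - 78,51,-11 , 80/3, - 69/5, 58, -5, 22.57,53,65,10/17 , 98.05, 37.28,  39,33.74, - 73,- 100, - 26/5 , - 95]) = [ - 100, - 95, - 78, - 73, - 69/5, - 11, - 26/5,- 5,10/17,22.57,80/3, 33.74,37.28,  39,51,53, 58,65,98.05 ] 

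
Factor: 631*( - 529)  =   - 333799=   - 23^2*631^1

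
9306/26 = 4653/13=357.92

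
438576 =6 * 73096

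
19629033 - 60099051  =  - 40470018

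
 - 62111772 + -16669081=-78780853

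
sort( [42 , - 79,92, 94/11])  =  [ - 79, 94/11, 42, 92] 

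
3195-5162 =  - 1967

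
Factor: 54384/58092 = 44/47= 2^2 * 11^1*47^(  -  1)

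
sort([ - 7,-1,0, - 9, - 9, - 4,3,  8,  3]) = [  -  9, - 9, - 7 ,-4, - 1,0,3,3 , 8]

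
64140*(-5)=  - 320700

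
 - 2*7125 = - 14250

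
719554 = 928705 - 209151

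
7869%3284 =1301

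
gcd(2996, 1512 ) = 28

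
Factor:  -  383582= - 2^1*191791^1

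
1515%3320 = 1515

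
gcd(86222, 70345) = 1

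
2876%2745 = 131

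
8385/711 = 2795/237  =  11.79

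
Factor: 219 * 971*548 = 2^2 *3^1*73^1*137^1*971^1 = 116531652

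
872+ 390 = 1262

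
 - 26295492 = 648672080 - 674967572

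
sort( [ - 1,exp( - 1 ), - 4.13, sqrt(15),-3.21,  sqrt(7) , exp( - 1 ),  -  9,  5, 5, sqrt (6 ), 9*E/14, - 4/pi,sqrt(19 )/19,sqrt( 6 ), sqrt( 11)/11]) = [ - 9, - 4.13,  -  3.21,  -  4/pi, - 1,sqrt( 19)/19,sqrt( 11 )/11, exp( - 1), exp( - 1 ) , 9*E/14, sqrt( 6 ), sqrt(6), sqrt( 7), sqrt (15),  5,5 ] 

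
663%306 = 51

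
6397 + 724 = 7121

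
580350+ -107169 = 473181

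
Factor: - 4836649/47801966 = -2^( - 1)*29^1*166781^1 *23900983^( - 1)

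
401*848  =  340048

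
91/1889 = 91/1889 = 0.05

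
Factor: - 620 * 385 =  - 2^2*5^2 * 7^1*11^1*31^1 = - 238700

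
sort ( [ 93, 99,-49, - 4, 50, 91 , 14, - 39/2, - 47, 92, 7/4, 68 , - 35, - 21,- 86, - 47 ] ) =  [ - 86, - 49, - 47,  -  47, - 35, - 21, - 39/2,  -  4, 7/4,14,  50, 68, 91, 92, 93, 99] 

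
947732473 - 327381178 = 620351295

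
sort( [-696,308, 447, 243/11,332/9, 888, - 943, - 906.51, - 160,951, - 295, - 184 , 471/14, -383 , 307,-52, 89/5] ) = [ - 943, - 906.51,  -  696, - 383, - 295, -184, - 160,-52, 89/5, 243/11, 471/14, 332/9,  307, 308 , 447, 888,951] 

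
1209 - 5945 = - 4736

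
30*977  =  29310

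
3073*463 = 1422799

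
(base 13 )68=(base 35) 2g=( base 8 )126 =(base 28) 32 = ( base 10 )86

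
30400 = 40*760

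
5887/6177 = 203/213 = 0.95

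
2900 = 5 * 580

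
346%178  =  168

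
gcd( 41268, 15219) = 57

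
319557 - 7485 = 312072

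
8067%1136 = 115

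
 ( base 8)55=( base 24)1l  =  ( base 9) 50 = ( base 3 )1200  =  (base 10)45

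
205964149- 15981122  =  189983027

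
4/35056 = 1/8764  =  0.00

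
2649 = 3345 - 696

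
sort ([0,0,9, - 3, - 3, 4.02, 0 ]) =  [-3, - 3,  0, 0,  0, 4.02,9]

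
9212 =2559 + 6653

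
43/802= 43/802 = 0.05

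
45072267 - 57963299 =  - 12891032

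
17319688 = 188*92126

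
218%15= 8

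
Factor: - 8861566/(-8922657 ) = 2^1*3^( - 1 )*7^1*577^1*1097^1*2974219^( - 1)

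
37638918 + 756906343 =794545261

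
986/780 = 493/390=1.26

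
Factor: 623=7^1 * 89^1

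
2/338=1/169=0.01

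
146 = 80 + 66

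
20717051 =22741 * 911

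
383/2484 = 383/2484 = 0.15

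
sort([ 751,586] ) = [586,  751]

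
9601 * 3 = 28803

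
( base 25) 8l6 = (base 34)4QN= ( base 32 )5CR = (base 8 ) 12633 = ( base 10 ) 5531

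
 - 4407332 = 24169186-28576518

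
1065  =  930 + 135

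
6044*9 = 54396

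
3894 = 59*66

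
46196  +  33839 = 80035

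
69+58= 127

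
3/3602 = 3/3602 =0.00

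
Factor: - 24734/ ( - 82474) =7^(  -  1)*43^( - 1)*83^1*137^( -1 )*149^1 = 12367/41237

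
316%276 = 40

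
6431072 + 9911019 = 16342091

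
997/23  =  997/23 = 43.35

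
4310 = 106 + 4204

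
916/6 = 152 + 2/3 = 152.67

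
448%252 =196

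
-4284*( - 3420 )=14651280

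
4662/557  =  8 + 206/557 = 8.37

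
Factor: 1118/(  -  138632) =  - 1/124 =- 2^(  -  2 )*31^( - 1 ) 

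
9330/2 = 4665  =  4665.00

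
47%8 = 7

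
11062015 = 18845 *587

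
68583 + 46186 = 114769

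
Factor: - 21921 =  - 3^1*7307^1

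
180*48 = 8640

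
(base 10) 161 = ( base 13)c5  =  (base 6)425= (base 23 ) 70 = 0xA1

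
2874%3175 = 2874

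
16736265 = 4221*3965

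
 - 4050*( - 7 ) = 28350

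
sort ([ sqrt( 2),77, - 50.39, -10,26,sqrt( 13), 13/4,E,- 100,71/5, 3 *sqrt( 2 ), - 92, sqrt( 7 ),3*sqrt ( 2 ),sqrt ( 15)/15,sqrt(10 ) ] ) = [-100, - 92,-50.39,  -  10,sqrt( 15)/15,sqrt(2 ), sqrt ( 7 ),E, sqrt( 10),13/4,sqrt( 13),3 * sqrt ( 2 ),3*sqrt( 2 ), 71/5, 26,77] 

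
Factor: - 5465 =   -  5^1*1093^1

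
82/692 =41/346 = 0.12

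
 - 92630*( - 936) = 86701680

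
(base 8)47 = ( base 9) 43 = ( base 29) 1a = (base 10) 39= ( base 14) 2B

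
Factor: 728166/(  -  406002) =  - 773/431 = - 431^( -1 )*773^1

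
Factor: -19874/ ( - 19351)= 38/37=2^1*19^1*37^( - 1)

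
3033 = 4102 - 1069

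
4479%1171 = 966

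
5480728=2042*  2684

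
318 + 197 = 515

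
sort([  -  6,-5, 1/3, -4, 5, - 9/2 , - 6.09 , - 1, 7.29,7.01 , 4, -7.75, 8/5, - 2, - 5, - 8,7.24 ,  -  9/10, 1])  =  [ - 8 , - 7.75,  -  6.09,- 6,  -  5 , - 5, - 9/2 , - 4, - 2, - 1, - 9/10,1/3 , 1 , 8/5,4, 5 , 7.01,  7.24, 7.29 ] 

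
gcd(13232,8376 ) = 8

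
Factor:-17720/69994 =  - 20/79=- 2^2*5^1*79^(  -  1)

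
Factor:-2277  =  -3^2*11^1*23^1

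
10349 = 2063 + 8286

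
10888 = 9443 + 1445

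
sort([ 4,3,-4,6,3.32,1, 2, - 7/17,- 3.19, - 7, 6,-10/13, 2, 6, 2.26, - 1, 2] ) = [ -7,-4,-3.19, - 1 ,-10/13,  -  7/17,  1, 2, 2,2, 2.26, 3,3.32,  4, 6,6, 6] 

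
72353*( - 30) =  - 2170590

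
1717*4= 6868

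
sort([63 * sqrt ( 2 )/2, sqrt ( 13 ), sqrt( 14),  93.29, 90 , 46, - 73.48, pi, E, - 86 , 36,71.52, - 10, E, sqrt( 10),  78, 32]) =[ - 86, - 73.48, - 10,E, E, pi, sqrt( 10 ) , sqrt( 13), sqrt( 14), 32, 36,63 *sqrt( 2) /2, 46, 71.52,78,90, 93.29]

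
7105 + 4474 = 11579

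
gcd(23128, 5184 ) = 8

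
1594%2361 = 1594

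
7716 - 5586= 2130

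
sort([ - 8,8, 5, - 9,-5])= [ - 9, - 8, - 5, 5, 8]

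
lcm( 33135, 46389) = 231945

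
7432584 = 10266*724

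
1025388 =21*48828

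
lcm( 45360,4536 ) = 45360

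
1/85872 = 1/85872 = 0.00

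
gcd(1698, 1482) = 6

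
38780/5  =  7756= 7756.00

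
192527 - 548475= - 355948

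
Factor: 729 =3^6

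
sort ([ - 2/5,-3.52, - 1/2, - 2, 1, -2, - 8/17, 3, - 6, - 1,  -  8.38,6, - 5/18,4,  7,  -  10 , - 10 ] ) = [ -10, -10, - 8.38, - 6, - 3.52 , - 2, - 2,-1,-1/2,  -  8/17, - 2/5, - 5/18, 1,3 , 4 , 6 , 7 ] 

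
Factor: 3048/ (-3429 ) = -2^3*3^(-2)= -8/9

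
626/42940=313/21470 =0.01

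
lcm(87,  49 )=4263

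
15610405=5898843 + 9711562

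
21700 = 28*775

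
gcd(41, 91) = 1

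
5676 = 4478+1198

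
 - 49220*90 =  - 4429800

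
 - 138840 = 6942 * ( - 20 )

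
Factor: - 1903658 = -2^1*951829^1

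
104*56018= 5825872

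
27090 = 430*63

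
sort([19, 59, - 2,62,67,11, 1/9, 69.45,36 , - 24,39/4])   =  [ - 24,- 2, 1/9,39/4,11,19,36,59 , 62,67,69.45 ] 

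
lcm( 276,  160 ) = 11040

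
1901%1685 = 216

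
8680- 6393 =2287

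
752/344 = 94/43 = 2.19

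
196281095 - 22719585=173561510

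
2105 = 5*421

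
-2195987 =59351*( - 37)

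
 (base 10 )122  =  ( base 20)62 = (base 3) 11112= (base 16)7A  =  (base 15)82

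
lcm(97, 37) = 3589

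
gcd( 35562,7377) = 3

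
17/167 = 17/167= 0.10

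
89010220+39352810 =128363030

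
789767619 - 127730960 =662036659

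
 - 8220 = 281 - 8501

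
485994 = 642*757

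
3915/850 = 4 + 103/170 = 4.61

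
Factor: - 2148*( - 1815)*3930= 15321576600 = 2^3 * 3^3*5^2*11^2* 131^1*179^1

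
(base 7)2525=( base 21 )235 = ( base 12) 672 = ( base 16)3b6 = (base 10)950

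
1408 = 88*16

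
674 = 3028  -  2354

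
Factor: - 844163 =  - 844163^1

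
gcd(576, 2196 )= 36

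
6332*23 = 145636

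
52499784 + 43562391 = 96062175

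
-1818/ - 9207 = 202/1023 = 0.20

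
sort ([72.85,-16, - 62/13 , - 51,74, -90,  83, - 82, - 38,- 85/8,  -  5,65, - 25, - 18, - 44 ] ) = [-90, -82, -51 , - 44, - 38,  -  25, - 18, - 16, -85/8, - 5, -62/13,65,72.85, 74,83 ]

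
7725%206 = 103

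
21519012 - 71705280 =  - 50186268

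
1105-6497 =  - 5392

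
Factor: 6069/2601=3^( - 1)*7^1 = 7/3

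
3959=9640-5681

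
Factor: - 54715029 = -3^1*127^1* 143609^1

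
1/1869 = 1/1869 = 0.00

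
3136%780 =16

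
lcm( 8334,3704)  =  33336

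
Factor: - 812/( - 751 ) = 2^2 * 7^1 * 29^1*751^(-1 ) 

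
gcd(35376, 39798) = 4422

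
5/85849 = 5/85849= 0.00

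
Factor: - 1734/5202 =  - 3^( - 1) =-1/3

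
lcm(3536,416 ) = 7072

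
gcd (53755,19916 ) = 13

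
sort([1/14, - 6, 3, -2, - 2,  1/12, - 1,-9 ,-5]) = [ - 9, - 6, - 5, - 2 , - 2, - 1, 1/14, 1/12, 3 ] 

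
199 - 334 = -135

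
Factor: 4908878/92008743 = 2^1*3^( - 1 ) * 13^1 * 17^(  -  1)*19^2 * 523^1*1804093^( - 1)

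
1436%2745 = 1436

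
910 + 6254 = 7164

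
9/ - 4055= - 9/4055 = -0.00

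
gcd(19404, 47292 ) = 84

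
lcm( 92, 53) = 4876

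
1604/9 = 178 + 2/9 = 178.22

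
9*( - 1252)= - 11268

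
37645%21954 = 15691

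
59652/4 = 14913 = 14913.00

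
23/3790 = 23/3790 = 0.01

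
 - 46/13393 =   -  46/13393 = - 0.00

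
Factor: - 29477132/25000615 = -2^2*5^( - 1 ) *19^1*349^( - 1)*14327^( - 1)*387857^1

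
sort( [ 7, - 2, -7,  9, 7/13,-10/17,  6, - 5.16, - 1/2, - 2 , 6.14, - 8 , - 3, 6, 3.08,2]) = [ - 8,- 7, - 5.16, - 3,  -  2, - 2, - 10/17, - 1/2, 7/13,2,3.08,6,6,  6.14,7,9]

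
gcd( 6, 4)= 2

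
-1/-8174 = 1/8174=0.00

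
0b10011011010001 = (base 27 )dh1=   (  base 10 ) 9937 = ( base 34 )8k9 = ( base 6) 114001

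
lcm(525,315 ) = 1575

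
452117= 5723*79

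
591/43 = 13 +32/43 = 13.74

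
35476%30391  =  5085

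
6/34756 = 3/17378 = 0.00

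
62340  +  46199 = 108539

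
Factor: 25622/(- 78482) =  - 12811/39241=-  23^1*557^1 * 39241^( -1)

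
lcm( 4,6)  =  12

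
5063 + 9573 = 14636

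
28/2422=2/173  =  0.01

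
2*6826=13652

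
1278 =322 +956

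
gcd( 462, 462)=462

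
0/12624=0 =0.00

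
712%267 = 178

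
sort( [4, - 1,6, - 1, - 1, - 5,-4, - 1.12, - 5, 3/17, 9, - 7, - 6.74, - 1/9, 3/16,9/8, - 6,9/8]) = [-7, - 6.74, - 6, - 5, - 5, - 4,-1.12, - 1, - 1,-1, - 1/9,3/17,3/16, 9/8, 9/8, 4,6, 9] 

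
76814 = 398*193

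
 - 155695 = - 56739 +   -  98956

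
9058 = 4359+4699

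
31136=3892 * 8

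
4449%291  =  84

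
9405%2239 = 449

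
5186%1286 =42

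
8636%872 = 788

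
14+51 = 65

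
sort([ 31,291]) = [31, 291]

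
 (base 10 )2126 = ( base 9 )2822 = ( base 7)6125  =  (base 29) 2F9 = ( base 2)100001001110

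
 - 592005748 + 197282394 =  - 394723354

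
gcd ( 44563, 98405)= 1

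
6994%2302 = 88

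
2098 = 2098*1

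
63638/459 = 138 + 296/459=138.64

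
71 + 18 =89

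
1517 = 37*41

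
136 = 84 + 52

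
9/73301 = 9/73301 = 0.00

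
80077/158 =80077/158=506.82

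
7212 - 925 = 6287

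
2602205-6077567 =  - 3475362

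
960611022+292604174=1253215196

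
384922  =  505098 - 120176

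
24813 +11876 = 36689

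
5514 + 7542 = 13056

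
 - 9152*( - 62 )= 567424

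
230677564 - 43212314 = 187465250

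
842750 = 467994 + 374756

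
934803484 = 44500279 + 890303205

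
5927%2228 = 1471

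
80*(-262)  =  - 20960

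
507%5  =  2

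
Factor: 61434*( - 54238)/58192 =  - 833014323/14548 = -  2^(-2 )*3^2  *47^1*577^1*3413^1*3637^( - 1)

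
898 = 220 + 678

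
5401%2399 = 603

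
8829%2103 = 417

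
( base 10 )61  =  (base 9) 67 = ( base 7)115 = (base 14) 45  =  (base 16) 3d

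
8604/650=13 + 77/325 = 13.24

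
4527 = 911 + 3616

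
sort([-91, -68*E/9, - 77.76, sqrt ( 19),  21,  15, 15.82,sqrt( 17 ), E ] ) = [ - 91,-77.76 , - 68*E/9 , E,  sqrt( 17 ),  sqrt(19),  15, 15.82,  21] 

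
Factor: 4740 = 2^2*3^1*5^1*79^1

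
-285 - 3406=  - 3691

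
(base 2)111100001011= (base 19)acd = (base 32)3OB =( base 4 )330023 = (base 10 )3851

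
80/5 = 16= 16.00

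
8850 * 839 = 7425150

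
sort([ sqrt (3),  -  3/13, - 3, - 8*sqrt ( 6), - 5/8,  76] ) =[ - 8 * sqrt (6 ),  -  3, - 5/8,-3/13, sqrt( 3),76] 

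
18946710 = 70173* 270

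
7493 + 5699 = 13192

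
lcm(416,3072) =39936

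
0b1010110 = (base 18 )4E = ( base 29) 2S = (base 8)126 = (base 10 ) 86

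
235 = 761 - 526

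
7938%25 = 13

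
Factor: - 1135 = -5^1*227^1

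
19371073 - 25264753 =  - 5893680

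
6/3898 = 3/1949 =0.00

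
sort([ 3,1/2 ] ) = [1/2,3 ]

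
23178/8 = 2897 + 1/4 = 2897.25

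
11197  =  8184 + 3013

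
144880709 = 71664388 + 73216321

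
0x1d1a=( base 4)1310122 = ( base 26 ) B0E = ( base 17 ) 18D4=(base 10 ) 7450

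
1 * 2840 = 2840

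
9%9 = 0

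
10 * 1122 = 11220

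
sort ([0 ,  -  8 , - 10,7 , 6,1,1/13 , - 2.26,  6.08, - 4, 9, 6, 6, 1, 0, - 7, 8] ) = [ - 10, - 8, - 7,-4,-2.26, 0, 0,  1/13,  1, 1,6,  6, 6,  6.08, 7, 8,9 ]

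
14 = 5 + 9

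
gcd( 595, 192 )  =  1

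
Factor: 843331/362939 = 67^( - 1)*5417^( - 1 ) * 843331^1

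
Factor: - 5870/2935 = -2^1 = -  2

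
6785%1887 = 1124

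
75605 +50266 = 125871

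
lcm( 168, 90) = 2520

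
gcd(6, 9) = 3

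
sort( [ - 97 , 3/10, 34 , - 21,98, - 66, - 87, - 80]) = [ - 97,- 87, - 80, - 66, - 21,3/10,34, 98 ] 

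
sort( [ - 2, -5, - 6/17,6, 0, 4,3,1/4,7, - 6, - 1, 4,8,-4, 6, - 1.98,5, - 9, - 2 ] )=[-9,  -  6, - 5,  -  4, - 2,-2, - 1.98, - 1, - 6/17, 0, 1/4,3,4, 4,5, 6 , 6, 7, 8]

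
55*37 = 2035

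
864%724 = 140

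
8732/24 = 2183/6 = 363.83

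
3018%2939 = 79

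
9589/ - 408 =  - 24 + 203/408 = -23.50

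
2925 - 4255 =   -  1330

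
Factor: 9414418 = 2^1*13^1 * 362093^1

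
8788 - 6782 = 2006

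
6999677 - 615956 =6383721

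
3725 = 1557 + 2168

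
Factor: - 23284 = -2^2*5821^1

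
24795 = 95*261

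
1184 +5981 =7165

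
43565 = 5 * 8713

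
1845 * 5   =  9225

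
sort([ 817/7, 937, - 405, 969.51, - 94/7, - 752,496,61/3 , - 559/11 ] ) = [- 752, - 405, - 559/11, - 94/7,61/3,817/7, 496,  937,969.51]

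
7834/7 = 7834/7 = 1119.14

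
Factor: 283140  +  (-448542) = -165402=- 2^1 *3^4* 1021^1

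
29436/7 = 4205 + 1/7 =4205.14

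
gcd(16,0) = 16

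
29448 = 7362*4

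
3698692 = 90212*41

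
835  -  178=657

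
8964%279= 36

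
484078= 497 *974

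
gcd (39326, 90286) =14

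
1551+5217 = 6768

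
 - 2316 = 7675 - 9991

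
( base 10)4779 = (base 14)1a55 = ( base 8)11253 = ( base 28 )62j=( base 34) 44j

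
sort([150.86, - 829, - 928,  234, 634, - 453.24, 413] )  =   [-928, - 829,- 453.24, 150.86, 234,413, 634 ]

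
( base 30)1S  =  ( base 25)28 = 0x3a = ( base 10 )58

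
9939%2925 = 1164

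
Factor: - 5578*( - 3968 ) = 22133504 = 2^8*31^1*2789^1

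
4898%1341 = 875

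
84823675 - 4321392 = 80502283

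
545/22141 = 545/22141 = 0.02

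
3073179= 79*38901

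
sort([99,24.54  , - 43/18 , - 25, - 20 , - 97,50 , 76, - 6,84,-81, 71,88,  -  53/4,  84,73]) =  [ - 97, - 81,-25, - 20, - 53/4 ,  -  6, - 43/18, 24.54 , 50,71,73,76,84, 84,88,99 ]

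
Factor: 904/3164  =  2/7 = 2^1 * 7^(-1)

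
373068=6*62178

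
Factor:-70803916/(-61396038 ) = 2^1*3^( - 2) * 11^( - 1)*541^1*32719^1*310081^( - 1) = 35401958/30698019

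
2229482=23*96934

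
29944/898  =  14972/449 = 33.35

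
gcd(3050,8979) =1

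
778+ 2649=3427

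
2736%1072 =592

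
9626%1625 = 1501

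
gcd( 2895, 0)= 2895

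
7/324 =7/324 = 0.02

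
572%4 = 0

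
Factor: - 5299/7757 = - 7^1*757^1 *7757^(  -  1 ) 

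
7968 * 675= 5378400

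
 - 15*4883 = -73245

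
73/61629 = 73/61629=0.00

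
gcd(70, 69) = 1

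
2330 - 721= 1609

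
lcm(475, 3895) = 19475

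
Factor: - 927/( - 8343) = 3^ (-2 ) = 1/9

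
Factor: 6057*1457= 8825049 = 3^2*31^1*47^1*673^1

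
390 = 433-43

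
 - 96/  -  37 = 96/37 = 2.59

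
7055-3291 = 3764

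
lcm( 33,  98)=3234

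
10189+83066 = 93255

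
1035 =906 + 129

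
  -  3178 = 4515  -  7693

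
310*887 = 274970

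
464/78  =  5 + 37/39 =5.95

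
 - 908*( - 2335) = 2120180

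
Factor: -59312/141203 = -2^4*11^1*419^( -1) = - 176/419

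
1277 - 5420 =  - 4143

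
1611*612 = 985932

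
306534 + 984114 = 1290648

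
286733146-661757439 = - 375024293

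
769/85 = 9 + 4/85 = 9.05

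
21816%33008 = 21816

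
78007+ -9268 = 68739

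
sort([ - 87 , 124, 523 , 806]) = [-87,124, 523, 806 ] 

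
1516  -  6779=-5263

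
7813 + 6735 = 14548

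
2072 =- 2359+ 4431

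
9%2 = 1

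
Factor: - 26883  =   - 3^2*29^1*103^1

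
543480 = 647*840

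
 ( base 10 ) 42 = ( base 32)1A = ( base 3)1120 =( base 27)1f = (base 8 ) 52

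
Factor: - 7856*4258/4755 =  - 33450848/4755= - 2^5*3^( - 1)*5^( -1 )*317^( - 1)*491^1*2129^1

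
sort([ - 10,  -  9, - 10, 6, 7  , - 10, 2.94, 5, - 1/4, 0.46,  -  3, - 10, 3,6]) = [ - 10, - 10 ,-10, - 10,  -  9,-3, - 1/4, 0.46 , 2.94, 3, 5, 6, 6, 7] 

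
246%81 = 3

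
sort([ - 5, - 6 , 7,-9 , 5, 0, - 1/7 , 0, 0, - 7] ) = [ - 9, - 7,  -  6,-5, - 1/7, 0, 0,0, 5, 7 ] 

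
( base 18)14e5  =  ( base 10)7385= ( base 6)54105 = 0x1cd9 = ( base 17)1897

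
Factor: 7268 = 2^2*23^1*79^1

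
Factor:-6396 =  -2^2*3^1 * 13^1*41^1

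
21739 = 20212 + 1527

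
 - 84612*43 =  -  3638316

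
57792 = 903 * 64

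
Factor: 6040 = 2^3*5^1 *151^1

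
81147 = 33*2459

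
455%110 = 15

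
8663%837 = 293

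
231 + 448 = 679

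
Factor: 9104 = 2^4*569^1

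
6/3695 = 6/3695=0.00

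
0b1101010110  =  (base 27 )14h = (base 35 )OE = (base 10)854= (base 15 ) 3BE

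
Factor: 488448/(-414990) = - 512/435 = - 2^9*3^( - 1)*5^( - 1 ) *29^(- 1) 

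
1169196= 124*9429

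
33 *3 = 99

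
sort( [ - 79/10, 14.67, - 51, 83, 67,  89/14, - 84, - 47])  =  [ - 84, - 51,  -  47,  -  79/10 , 89/14,14.67, 67,83]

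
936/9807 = 312/3269 = 0.10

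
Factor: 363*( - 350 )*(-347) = 44086350= 2^1*3^1*5^2*7^1*11^2*347^1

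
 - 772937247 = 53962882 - 826900129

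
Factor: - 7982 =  -2^1*13^1 * 307^1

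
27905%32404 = 27905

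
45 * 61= 2745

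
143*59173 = 8461739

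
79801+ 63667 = 143468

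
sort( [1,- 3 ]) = [ -3,1]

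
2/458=1/229 = 0.00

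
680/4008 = 85/501  =  0.17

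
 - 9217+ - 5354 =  - 14571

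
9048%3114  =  2820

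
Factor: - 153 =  - 3^2*17^1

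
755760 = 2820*268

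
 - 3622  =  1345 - 4967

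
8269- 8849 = - 580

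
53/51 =53/51 = 1.04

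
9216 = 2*4608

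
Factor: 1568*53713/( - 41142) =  - 42110992/20571=- 2^4*3^(-1)*7^2*11^1 * 19^1 * 257^1*6857^( - 1)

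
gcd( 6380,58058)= 638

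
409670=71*5770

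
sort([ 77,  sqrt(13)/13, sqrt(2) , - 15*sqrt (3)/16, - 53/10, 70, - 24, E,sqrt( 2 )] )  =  [-24, - 53/10,-15 * sqrt( 3) /16,sqrt( 13) /13,sqrt(2),sqrt(2), E, 70,77] 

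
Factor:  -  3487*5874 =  - 2^1*3^1* 11^2*89^1*317^1 =-  20482638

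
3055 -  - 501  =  3556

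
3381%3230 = 151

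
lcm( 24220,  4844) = 24220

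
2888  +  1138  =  4026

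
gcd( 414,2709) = 9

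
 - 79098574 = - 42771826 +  - 36326748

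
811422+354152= 1165574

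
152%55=42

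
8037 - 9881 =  - 1844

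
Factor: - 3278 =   -  2^1*11^1*149^1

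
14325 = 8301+6024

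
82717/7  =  11816+5/7 = 11816.71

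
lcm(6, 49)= 294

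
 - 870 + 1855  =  985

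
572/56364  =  13/1281 = 0.01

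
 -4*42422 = -169688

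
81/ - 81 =-1 + 0/1=- 1.00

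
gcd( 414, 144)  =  18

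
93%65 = 28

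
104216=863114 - 758898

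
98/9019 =98/9019 = 0.01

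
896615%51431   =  22288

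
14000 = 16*875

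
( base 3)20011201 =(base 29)5A6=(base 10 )4501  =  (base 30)501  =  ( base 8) 10625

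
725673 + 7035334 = 7761007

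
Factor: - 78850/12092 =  - 39425/6046  =  -2^ (-1)*5^2*19^1*83^1*3023^( - 1)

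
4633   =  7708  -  3075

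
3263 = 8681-5418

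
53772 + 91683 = 145455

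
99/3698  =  99/3698  =  0.03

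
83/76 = 1+7/76  =  1.09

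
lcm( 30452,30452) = 30452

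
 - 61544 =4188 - 65732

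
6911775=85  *81315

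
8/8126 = 4/4063 = 0.00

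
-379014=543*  ( - 698 )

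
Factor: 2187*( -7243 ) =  - 3^7*7243^1 = - 15840441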